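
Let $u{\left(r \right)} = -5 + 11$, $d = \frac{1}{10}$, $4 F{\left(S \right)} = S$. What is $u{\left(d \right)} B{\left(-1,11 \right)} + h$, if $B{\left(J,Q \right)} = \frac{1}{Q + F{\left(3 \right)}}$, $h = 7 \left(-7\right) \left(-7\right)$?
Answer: $\frac{16145}{47} \approx 343.51$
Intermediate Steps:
$F{\left(S \right)} = \frac{S}{4}$
$h = 343$ ($h = \left(-49\right) \left(-7\right) = 343$)
$B{\left(J,Q \right)} = \frac{1}{\frac{3}{4} + Q}$ ($B{\left(J,Q \right)} = \frac{1}{Q + \frac{1}{4} \cdot 3} = \frac{1}{Q + \frac{3}{4}} = \frac{1}{\frac{3}{4} + Q}$)
$d = \frac{1}{10} \approx 0.1$
$u{\left(r \right)} = 6$
$u{\left(d \right)} B{\left(-1,11 \right)} + h = 6 \frac{4}{3 + 4 \cdot 11} + 343 = 6 \frac{4}{3 + 44} + 343 = 6 \cdot \frac{4}{47} + 343 = \frac{24}{47} + 343 = \frac{16145}{47}$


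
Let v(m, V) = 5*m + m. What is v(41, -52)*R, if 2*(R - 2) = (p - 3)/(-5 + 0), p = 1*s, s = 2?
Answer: 2583/5 ≈ 516.60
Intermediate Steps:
p = 2 (p = 1*2 = 2)
v(m, V) = 6*m
R = 21/10 (R = 2 + ((2 - 3)/(-5 + 0))/2 = 2 + (-1/(-5))/2 = 2 + (-1*(-⅕))/2 = 2 + (½)*(⅕) = 2 + ⅒ = 21/10 ≈ 2.1000)
v(41, -52)*R = (6*41)*(21/10) = 246*(21/10) = 2583/5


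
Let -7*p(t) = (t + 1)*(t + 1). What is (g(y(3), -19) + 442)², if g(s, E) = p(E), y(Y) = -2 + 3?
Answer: 7672900/49 ≈ 1.5659e+5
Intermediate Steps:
y(Y) = 1
p(t) = -(1 + t)²/7 (p(t) = -(t + 1)*(t + 1)/7 = -(1 + t)*(1 + t)/7 = -(1 + t)²/7)
g(s, E) = -(1 + E)²/7
(g(y(3), -19) + 442)² = (-(1 - 19)²/7 + 442)² = (-⅐*(-18)² + 442)² = (-⅐*324 + 442)² = (-324/7 + 442)² = (2770/7)² = 7672900/49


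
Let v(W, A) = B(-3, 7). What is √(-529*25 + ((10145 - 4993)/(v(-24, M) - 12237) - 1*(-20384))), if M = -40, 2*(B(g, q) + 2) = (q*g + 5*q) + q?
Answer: √4281866969063/24457 ≈ 84.608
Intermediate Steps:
B(g, q) = -2 + 3*q + g*q/2 (B(g, q) = -2 + ((q*g + 5*q) + q)/2 = -2 + ((g*q + 5*q) + q)/2 = -2 + ((5*q + g*q) + q)/2 = -2 + (6*q + g*q)/2 = -2 + (3*q + g*q/2) = -2 + 3*q + g*q/2)
v(W, A) = 17/2 (v(W, A) = -2 + 3*7 + (½)*(-3)*7 = -2 + 21 - 21/2 = 17/2)
√(-529*25 + ((10145 - 4993)/(v(-24, M) - 12237) - 1*(-20384))) = √(-529*25 + ((10145 - 4993)/(17/2 - 12237) - 1*(-20384))) = √(-13225 + (5152/(-24457/2) + 20384)) = √(-13225 + (5152*(-2/24457) + 20384)) = √(-13225 + (-10304/24457 + 20384)) = √(-13225 + 498521184/24457) = √(175077359/24457) = √4281866969063/24457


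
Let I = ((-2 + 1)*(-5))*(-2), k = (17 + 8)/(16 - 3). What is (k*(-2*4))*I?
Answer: 2000/13 ≈ 153.85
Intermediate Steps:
k = 25/13 ≈ 1.9231
I = -10 (I = -1*(-5)*(-2) = 5*(-2) = -10)
(k*(-2*4))*I = (25*(-2*4)/13)*(-10) = ((25/13)*(-8))*(-10) = -200/13*(-10) = 2000/13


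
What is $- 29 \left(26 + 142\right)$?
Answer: $-4872$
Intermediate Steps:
$- 29 \left(26 + 142\right) = \left(-29\right) 168 = -4872$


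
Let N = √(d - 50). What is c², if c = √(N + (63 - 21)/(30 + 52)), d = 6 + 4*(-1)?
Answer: 21/41 + 4*I*√3 ≈ 0.5122 + 6.9282*I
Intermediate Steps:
d = 2 (d = 6 - 4 = 2)
N = 4*I*√3 (N = √(2 - 50) = √(-48) = 4*I*√3 ≈ 6.9282*I)
c = √(21/41 + 4*I*√3) (c = √(4*I*√3 + (63 - 21)/(30 + 52)) = √(4*I*√3 + 42/82) = √(4*I*√3 + 42*(1/82)) = √(4*I*√3 + 21/41) = √(21/41 + 4*I*√3) ≈ 1.9312 + 1.7937*I)
c² = (√(861 + 6724*I*√3)/41)² = 21/41 + 4*I*√3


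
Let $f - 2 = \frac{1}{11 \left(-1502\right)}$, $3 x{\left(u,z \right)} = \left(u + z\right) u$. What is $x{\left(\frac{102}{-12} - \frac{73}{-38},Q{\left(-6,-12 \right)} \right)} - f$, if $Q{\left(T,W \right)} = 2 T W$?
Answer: $- \frac{5428153319}{17893326} \approx -303.36$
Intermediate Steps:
$Q{\left(T,W \right)} = 2 T W$
$x{\left(u,z \right)} = \frac{u \left(u + z\right)}{3}$ ($x{\left(u,z \right)} = \frac{\left(u + z\right) u}{3} = \frac{u \left(u + z\right)}{3}$)
$f = \frac{33043}{16522}$ ($f = 2 + \frac{1}{11 \left(-1502\right)} = 2 + \frac{1}{-16522} = 2 - \frac{1}{16522} = \frac{33043}{16522} \approx 1.9999$)
$x{\left(\frac{102}{-12} - \frac{73}{-38},Q{\left(-6,-12 \right)} \right)} - f = \frac{\left(\frac{102}{-12} - \frac{73}{-38}\right) \left(\left(\frac{102}{-12} - \frac{73}{-38}\right) + 2 \left(-6\right) \left(-12\right)\right)}{3} - \frac{33043}{16522} = \frac{\left(102 \left(- \frac{1}{12}\right) - - \frac{73}{38}\right) \left(\left(102 \left(- \frac{1}{12}\right) - - \frac{73}{38}\right) + 144\right)}{3} - \frac{33043}{16522} = \frac{\left(- \frac{17}{2} + \frac{73}{38}\right) \left(\left(- \frac{17}{2} + \frac{73}{38}\right) + 144\right)}{3} - \frac{33043}{16522} = \frac{1}{3} \left(- \frac{125}{19}\right) \left(- \frac{125}{19} + 144\right) - \frac{33043}{16522} = \frac{1}{3} \left(- \frac{125}{19}\right) \frac{2611}{19} - \frac{33043}{16522} = - \frac{326375}{1083} - \frac{33043}{16522} = - \frac{5428153319}{17893326}$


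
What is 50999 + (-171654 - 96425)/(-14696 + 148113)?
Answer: 6803865504/133417 ≈ 50997.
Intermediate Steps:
50999 + (-171654 - 96425)/(-14696 + 148113) = 50999 - 268079/133417 = 6803865504/133417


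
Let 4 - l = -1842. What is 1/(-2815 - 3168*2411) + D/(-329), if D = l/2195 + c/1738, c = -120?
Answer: -21241084144857/9052455783560035 ≈ -0.0023464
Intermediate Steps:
l = 1846 (l = 4 - 1*(-1842) = 4 + 1842 = 1846)
D = 1472474/1907455 (D = 1846/2195 - 120/1738 = 1846*(1/2195) - 120*1/1738 = 1846/2195 - 60/869 = 1472474/1907455 ≈ 0.77196)
1/(-2815 - 3168*2411) + D/(-329) = 1/(-2815 - 3168*2411) + (1472474/1907455)/(-329) = (1/2411)/(-5983) + (1472474/1907455)*(-1/329) = -1/5983*1/2411 - 1472474/627552695 = -1/14425013 - 1472474/627552695 = -21241084144857/9052455783560035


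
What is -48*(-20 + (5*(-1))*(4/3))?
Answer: 1280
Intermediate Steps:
-48*(-20 + (5*(-1))*(4/3)) = -48*(-20 - 20/3) = -48*(-80/3) = 1280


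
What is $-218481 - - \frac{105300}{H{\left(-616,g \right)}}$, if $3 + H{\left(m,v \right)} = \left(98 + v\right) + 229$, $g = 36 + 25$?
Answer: $- \frac{16801977}{77} \approx -2.1821 \cdot 10^{5}$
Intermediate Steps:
$g = 61$
$H{\left(m,v \right)} = 324 + v$ ($H{\left(m,v \right)} = -3 + \left(\left(98 + v\right) + 229\right) = -3 + \left(327 + v\right) = 324 + v$)
$-218481 - - \frac{105300}{H{\left(-616,g \right)}} = -218481 - - \frac{105300}{324 + 61} = -218481 - - \frac{105300}{385} = -218481 - \left(-105300\right) \frac{1}{385} = -218481 - - \frac{21060}{77} = -218481 + \frac{21060}{77} = - \frac{16801977}{77}$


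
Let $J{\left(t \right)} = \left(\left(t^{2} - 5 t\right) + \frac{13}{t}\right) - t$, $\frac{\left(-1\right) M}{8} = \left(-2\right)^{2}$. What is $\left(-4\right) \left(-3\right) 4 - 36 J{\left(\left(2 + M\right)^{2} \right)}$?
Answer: $- \frac{724138813}{25} \approx -2.8966 \cdot 10^{7}$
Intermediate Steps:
$M = -32$ ($M = - 8 \left(-2\right)^{2} = \left(-8\right) 4 = -32$)
$J{\left(t \right)} = t^{2} - 6 t + \frac{13}{t}$ ($J{\left(t \right)} = \left(t^{2} - 5 t + \frac{13}{t}\right) - t = t^{2} - 6 t + \frac{13}{t}$)
$\left(-4\right) \left(-3\right) 4 - 36 J{\left(\left(2 + M\right)^{2} \right)} = \left(-4\right) \left(-3\right) 4 - 36 \frac{13 + \left(\left(2 - 32\right)^{2}\right)^{2} \left(-6 + \left(2 - 32\right)^{2}\right)}{\left(2 - 32\right)^{2}} = 12 \cdot 4 - 36 \frac{13 + \left(\left(-30\right)^{2}\right)^{2} \left(-6 + \left(-30\right)^{2}\right)}{\left(-30\right)^{2}} = 48 - 36 \frac{13 + 900^{2} \left(-6 + 900\right)}{900} = 48 - 36 \frac{13 + 810000 \cdot 894}{900} = 48 - 36 \frac{13 + 724140000}{900} = 48 - 36 \cdot \frac{1}{900} \cdot 724140013 = 48 - \frac{724140013}{25} = - \frac{724138813}{25}$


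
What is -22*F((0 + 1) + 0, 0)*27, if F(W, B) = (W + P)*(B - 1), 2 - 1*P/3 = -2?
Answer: 7722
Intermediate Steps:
P = 12 (P = 6 - 3*(-2) = 6 + 6 = 12)
F(W, B) = (-1 + B)*(12 + W) (F(W, B) = (W + 12)*(B - 1) = (12 + W)*(-1 + B) = (-1 + B)*(12 + W))
-22*F((0 + 1) + 0, 0)*27 = -22*(-12 - ((0 + 1) + 0) + 12*0 + 0*((0 + 1) + 0))*27 = -22*(-12 - (1 + 0) + 0 + 0*(1 + 0))*27 = -22*(-12 - 1*1 + 0 + 0*1)*27 = -22*(-12 - 1 + 0 + 0)*27 = -22*(-13)*27 = 286*27 = 7722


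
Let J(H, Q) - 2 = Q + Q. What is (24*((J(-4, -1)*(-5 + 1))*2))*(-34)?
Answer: 0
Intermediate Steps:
J(H, Q) = 2 + 2*Q (J(H, Q) = 2 + (Q + Q) = 2 + 2*Q)
(24*((J(-4, -1)*(-5 + 1))*2))*(-34) = (24*(((2 + 2*(-1))*(-5 + 1))*2))*(-34) = (24*(((2 - 2)*(-4))*2))*(-34) = (24*((0*(-4))*2))*(-34) = (24*(0*2))*(-34) = (24*0)*(-34) = 0*(-34) = 0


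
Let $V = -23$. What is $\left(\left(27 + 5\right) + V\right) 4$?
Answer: $36$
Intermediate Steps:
$\left(\left(27 + 5\right) + V\right) 4 = \left(\left(27 + 5\right) - 23\right) 4 = \left(32 - 23\right) 4 = 9 \cdot 4 = 36$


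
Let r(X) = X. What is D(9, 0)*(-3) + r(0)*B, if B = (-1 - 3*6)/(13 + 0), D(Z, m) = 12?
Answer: -36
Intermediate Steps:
B = -19/13 (B = (-1 - 18)/13 = -19*1/13 = -19/13 ≈ -1.4615)
D(9, 0)*(-3) + r(0)*B = 12*(-3) + 0*(-19/13) = -36 + 0 = -36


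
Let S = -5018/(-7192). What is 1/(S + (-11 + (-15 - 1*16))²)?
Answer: 3596/6345853 ≈ 0.00056667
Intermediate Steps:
S = 2509/3596 (S = -5018*(-1/7192) = 2509/3596 ≈ 0.69772)
1/(S + (-11 + (-15 - 1*16))²) = 1/(2509/3596 + (-11 + (-15 - 1*16))²) = 1/(2509/3596 + (-11 + (-15 - 16))²) = 1/(2509/3596 + (-11 - 31)²) = 1/(2509/3596 + (-42)²) = 1/(2509/3596 + 1764) = 1/(6345853/3596) = 3596/6345853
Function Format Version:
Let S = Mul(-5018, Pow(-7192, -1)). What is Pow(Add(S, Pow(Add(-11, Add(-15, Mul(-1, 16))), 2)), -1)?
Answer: Rational(3596, 6345853) ≈ 0.00056667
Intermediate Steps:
S = Rational(2509, 3596) (S = Mul(-5018, Rational(-1, 7192)) = Rational(2509, 3596) ≈ 0.69772)
Pow(Add(S, Pow(Add(-11, Add(-15, Mul(-1, 16))), 2)), -1) = Pow(Add(Rational(2509, 3596), Pow(Add(-11, Add(-15, Mul(-1, 16))), 2)), -1) = Pow(Add(Rational(2509, 3596), Pow(Add(-11, Add(-15, -16)), 2)), -1) = Pow(Add(Rational(2509, 3596), Pow(Add(-11, -31), 2)), -1) = Pow(Add(Rational(2509, 3596), Pow(-42, 2)), -1) = Pow(Add(Rational(2509, 3596), 1764), -1) = Pow(Rational(6345853, 3596), -1) = Rational(3596, 6345853)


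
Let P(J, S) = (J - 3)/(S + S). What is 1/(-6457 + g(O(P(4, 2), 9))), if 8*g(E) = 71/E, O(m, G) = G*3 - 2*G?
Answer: -72/464833 ≈ -0.00015489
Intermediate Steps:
P(J, S) = (-3 + J)/(2*S) (P(J, S) = (-3 + J)/((2*S)) = (-3 + J)*(1/(2*S)) = (-3 + J)/(2*S))
O(m, G) = G (O(m, G) = 3*G - 2*G = G)
g(E) = 71/(8*E) (g(E) = (71/E)/8 = 71/(8*E))
1/(-6457 + g(O(P(4, 2), 9))) = 1/(-6457 + (71/8)/9) = 1/(-6457 + (71/8)*(⅑)) = 1/(-6457 + 71/72) = 1/(-464833/72) = -72/464833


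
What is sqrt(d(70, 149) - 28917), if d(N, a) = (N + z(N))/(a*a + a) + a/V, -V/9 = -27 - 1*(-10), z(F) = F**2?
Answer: I*sqrt(41743433364845)/37995 ≈ 170.05*I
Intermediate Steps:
V = 153 (V = -9*(-27 - 1*(-10)) = -9*(-27 + 10) = -9*(-17) = 153)
d(N, a) = a/153 + (N + N**2)/(a + a**2) (d(N, a) = (N + N**2)/(a*a + a) + a/153 = (N + N**2)/(a**2 + a) + a*(1/153) = (N + N**2)/(a + a**2) + a/153 = a/153 + (N + N**2)/(a + a**2))
sqrt(d(70, 149) - 28917) = sqrt((70 + 70**2 + (1/153)*149**2 + (1/153)*149**3)/(149*(1 + 149)) - 28917) = sqrt((1/149)*(70 + 4900 + (1/153)*22201 + (1/153)*3307949)/150 - 28917) = sqrt((1/149)*(1/150)*(70 + 4900 + 22201/153 + 3307949/153) - 28917) = sqrt((1/149)*(1/150)*(1363520/51) - 28917) = sqrt(136352/113985 - 28917) = sqrt(-3295967893/113985) = I*sqrt(41743433364845)/37995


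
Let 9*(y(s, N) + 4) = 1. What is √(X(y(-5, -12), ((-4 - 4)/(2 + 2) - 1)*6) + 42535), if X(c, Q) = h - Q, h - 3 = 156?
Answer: 2*√10678 ≈ 206.67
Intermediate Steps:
h = 159 (h = 3 + 156 = 159)
y(s, N) = -35/9 (y(s, N) = -4 + (⅑)*1 = -4 + ⅑ = -35/9)
X(c, Q) = 159 - Q
√(X(y(-5, -12), ((-4 - 4)/(2 + 2) - 1)*6) + 42535) = √((159 - ((-4 - 4)/(2 + 2) - 1)*6) + 42535) = √((159 - (-8/4 - 1)*6) + 42535) = √((159 - (-8*¼ - 1)*6) + 42535) = √((159 - (-2 - 1)*6) + 42535) = √((159 - (-3)*6) + 42535) = √((159 - 1*(-18)) + 42535) = √((159 + 18) + 42535) = √(177 + 42535) = √42712 = 2*√10678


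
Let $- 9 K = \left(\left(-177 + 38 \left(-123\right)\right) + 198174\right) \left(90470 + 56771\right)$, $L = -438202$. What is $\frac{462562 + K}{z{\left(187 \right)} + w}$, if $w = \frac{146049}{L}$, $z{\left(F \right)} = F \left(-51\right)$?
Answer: $\frac{4157209050468190}{12537835569} \approx 3.3157 \cdot 10^{5}$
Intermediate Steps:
$z{\left(F \right)} = - 51 F$
$K = - \frac{9488357281}{3}$ ($K = - \frac{\left(\left(-177 + 38 \left(-123\right)\right) + 198174\right) \left(90470 + 56771\right)}{9} = - \frac{\left(\left(-177 - 4674\right) + 198174\right) 147241}{9} = - \frac{\left(-4851 + 198174\right) 147241}{9} = - \frac{193323 \cdot 147241}{9} = \left(- \frac{1}{9}\right) 28465071843 = - \frac{9488357281}{3} \approx -3.1628 \cdot 10^{9}$)
$w = - \frac{146049}{438202}$ ($w = \frac{146049}{-438202} = 146049 \left(- \frac{1}{438202}\right) = - \frac{146049}{438202} \approx -0.33329$)
$\frac{462562 + K}{z{\left(187 \right)} + w} = \frac{462562 - \frac{9488357281}{3}}{\left(-51\right) 187 - \frac{146049}{438202}} = - \frac{9486969595}{3 \left(-9537 - \frac{146049}{438202}\right)} = - \frac{9486969595}{3 \left(- \frac{4179278523}{438202}\right)} = \left(- \frac{9486969595}{3}\right) \left(- \frac{438202}{4179278523}\right) = \frac{4157209050468190}{12537835569}$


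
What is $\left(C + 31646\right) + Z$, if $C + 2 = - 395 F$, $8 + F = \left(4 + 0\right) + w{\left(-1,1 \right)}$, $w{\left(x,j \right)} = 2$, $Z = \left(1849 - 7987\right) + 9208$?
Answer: $35504$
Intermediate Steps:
$Z = 3070$ ($Z = -6138 + 9208 = 3070$)
$F = -2$ ($F = -8 + \left(\left(4 + 0\right) + 2\right) = -8 + \left(4 + 2\right) = -8 + 6 = -2$)
$C = 788$ ($C = -2 - -790 = -2 + 790 = 788$)
$\left(C + 31646\right) + Z = \left(788 + 31646\right) + 3070 = 32434 + 3070 = 35504$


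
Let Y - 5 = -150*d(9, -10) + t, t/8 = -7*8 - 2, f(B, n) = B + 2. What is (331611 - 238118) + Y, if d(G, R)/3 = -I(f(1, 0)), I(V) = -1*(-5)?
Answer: 95284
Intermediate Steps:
f(B, n) = 2 + B
t = -464 (t = 8*(-7*8 - 2) = 8*(-56 - 2) = 8*(-58) = -464)
I(V) = 5
d(G, R) = -15 (d(G, R) = 3*(-1*5) = 3*(-5) = -15)
Y = 1791 (Y = 5 + (-150*(-15) - 464) = 5 + (2250 - 464) = 5 + 1786 = 1791)
(331611 - 238118) + Y = (331611 - 238118) + 1791 = 93493 + 1791 = 95284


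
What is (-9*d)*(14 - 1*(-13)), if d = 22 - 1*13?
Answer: -2187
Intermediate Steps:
d = 9 (d = 22 - 13 = 9)
(-9*d)*(14 - 1*(-13)) = (-9*9)*(14 - 1*(-13)) = -81*(14 + 13) = -81*27 = -2187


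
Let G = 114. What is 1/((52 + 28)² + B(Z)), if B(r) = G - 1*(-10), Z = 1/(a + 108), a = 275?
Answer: 1/6524 ≈ 0.00015328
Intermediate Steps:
Z = 1/383 (Z = 1/(275 + 108) = 1/383 ≈ 0.0026110)
B(r) = 124 (B(r) = 114 - 1*(-10) = 114 + 10 = 124)
1/((52 + 28)² + B(Z)) = 1/((52 + 28)² + 124) = 1/(80² + 124) = 1/(6400 + 124) = 1/6524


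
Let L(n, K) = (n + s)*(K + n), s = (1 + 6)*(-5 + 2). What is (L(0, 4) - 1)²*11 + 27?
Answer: 79502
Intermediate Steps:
s = -21 (s = 7*(-3) = -21)
L(n, K) = (-21 + n)*(K + n) (L(n, K) = (n - 21)*(K + n) = (-21 + n)*(K + n))
(L(0, 4) - 1)²*11 + 27 = ((0² - 21*4 - 21*0 + 4*0) - 1)²*11 + 27 = ((0 - 84 + 0 + 0) - 1)²*11 + 27 = (-84 - 1)²*11 + 27 = (-85)²*11 + 27 = 7225*11 + 27 = 79475 + 27 = 79502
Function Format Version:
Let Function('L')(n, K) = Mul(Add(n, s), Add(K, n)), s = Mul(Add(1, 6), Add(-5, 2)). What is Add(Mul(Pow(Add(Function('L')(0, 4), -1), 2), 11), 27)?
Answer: 79502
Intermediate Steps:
s = -21 (s = Mul(7, -3) = -21)
Function('L')(n, K) = Mul(Add(-21, n), Add(K, n)) (Function('L')(n, K) = Mul(Add(n, -21), Add(K, n)) = Mul(Add(-21, n), Add(K, n)))
Add(Mul(Pow(Add(Function('L')(0, 4), -1), 2), 11), 27) = Add(Mul(Pow(Add(Add(Pow(0, 2), Mul(-21, 4), Mul(-21, 0), Mul(4, 0)), -1), 2), 11), 27) = Add(Mul(Pow(Add(Add(0, -84, 0, 0), -1), 2), 11), 27) = Add(Mul(Pow(Add(-84, -1), 2), 11), 27) = Add(Mul(Pow(-85, 2), 11), 27) = Add(Mul(7225, 11), 27) = Add(79475, 27) = 79502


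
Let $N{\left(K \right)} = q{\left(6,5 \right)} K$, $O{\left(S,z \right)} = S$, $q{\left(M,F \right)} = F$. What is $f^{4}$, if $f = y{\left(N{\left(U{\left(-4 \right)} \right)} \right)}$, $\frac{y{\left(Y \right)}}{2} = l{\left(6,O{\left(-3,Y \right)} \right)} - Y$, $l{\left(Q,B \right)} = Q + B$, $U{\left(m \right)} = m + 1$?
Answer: $1679616$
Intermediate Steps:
$U{\left(m \right)} = 1 + m$
$l{\left(Q,B \right)} = B + Q$
$N{\left(K \right)} = 5 K$
$y{\left(Y \right)} = 6 - 2 Y$ ($y{\left(Y \right)} = 2 \left(\left(-3 + 6\right) - Y\right) = 2 \left(3 - Y\right) = 6 - 2 Y$)
$f = 36$ ($f = 6 - 2 \cdot 5 \left(1 - 4\right) = 6 - 2 \cdot 5 \left(-3\right) = 6 - -30 = 6 + 30 = 36$)
$f^{4} = 36^{4} = 1679616$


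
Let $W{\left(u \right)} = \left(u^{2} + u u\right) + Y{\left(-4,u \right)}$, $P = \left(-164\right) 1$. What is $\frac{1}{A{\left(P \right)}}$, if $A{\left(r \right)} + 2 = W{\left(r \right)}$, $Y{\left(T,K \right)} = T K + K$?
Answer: $\frac{1}{54282} \approx 1.8422 \cdot 10^{-5}$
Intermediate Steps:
$Y{\left(T,K \right)} = K + K T$ ($Y{\left(T,K \right)} = K T + K = K + K T$)
$P = -164$
$W{\left(u \right)} = - 3 u + 2 u^{2}$ ($W{\left(u \right)} = \left(u^{2} + u u\right) + u \left(1 - 4\right) = \left(u^{2} + u^{2}\right) + u \left(-3\right) = 2 u^{2} - 3 u = - 3 u + 2 u^{2}$)
$A{\left(r \right)} = -2 + r \left(-3 + 2 r\right)$
$\frac{1}{A{\left(P \right)}} = \frac{1}{-2 - -492 + 2 \left(-164\right)^{2}} = \frac{1}{-2 + 492 + 2 \cdot 26896} = \frac{1}{-2 + 492 + 53792} = \frac{1}{54282}$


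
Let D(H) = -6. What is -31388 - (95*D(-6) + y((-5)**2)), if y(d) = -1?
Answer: -30817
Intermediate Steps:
-31388 - (95*D(-6) + y((-5)**2)) = -31388 - (95*(-6) - 1) = -31388 - (-570 - 1) = -31388 - 1*(-571) = -31388 + 571 = -30817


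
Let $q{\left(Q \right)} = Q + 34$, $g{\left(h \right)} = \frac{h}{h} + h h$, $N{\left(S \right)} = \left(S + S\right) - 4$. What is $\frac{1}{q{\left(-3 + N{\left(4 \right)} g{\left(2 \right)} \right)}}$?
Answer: $\frac{1}{51} \approx 0.019608$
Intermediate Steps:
$N{\left(S \right)} = -4 + 2 S$ ($N{\left(S \right)} = 2 S - 4 = -4 + 2 S$)
$g{\left(h \right)} = 1 + h^{2}$
$q{\left(Q \right)} = 34 + Q$
$\frac{1}{q{\left(-3 + N{\left(4 \right)} g{\left(2 \right)} \right)}} = \frac{1}{34 - \left(3 - \left(-4 + 2 \cdot 4\right) \left(1 + 2^{2}\right)\right)} = \frac{1}{34 - \left(3 - \left(-4 + 8\right) \left(1 + 4\right)\right)} = \frac{1}{34 + \left(-3 + 4 \cdot 5\right)} = \frac{1}{34 + \left(-3 + 20\right)} = \frac{1}{34 + 17} = \frac{1}{51}$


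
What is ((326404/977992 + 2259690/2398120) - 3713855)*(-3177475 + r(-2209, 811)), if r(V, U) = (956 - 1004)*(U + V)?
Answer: 338651664659036452638563/29316777188 ≈ 1.1551e+13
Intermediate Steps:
r(V, U) = -48*U - 48*V (r(V, U) = -48*(U + V) = -48*U - 48*V)
((326404/977992 + 2259690/2398120) - 3713855)*(-3177475 + r(-2209, 811)) = ((326404/977992 + 2259690/2398120) - 3713855)*(-3177475 + (-48*811 - 48*(-2209))) = ((326404*(1/977992) + 2259690*(1/2398120)) - 3713855)*(-3177475 + (-38928 + 106032)) = ((81601/244498 + 225969/239812) - 3713855)*(-3177475 + 67104) = (37408933787/29316777188 - 3713855)*(-3110371) = -108878222134605953/29316777188*(-3110371) = 338651664659036452638563/29316777188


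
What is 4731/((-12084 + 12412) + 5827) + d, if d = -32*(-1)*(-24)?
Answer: -4722309/6155 ≈ -767.23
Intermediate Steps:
d = -768 (d = 32*(-24) = -768)
4731/((-12084 + 12412) + 5827) + d = 4731/((-12084 + 12412) + 5827) - 768 = 4731/(328 + 5827) - 768 = 4731/6155 - 768 = -4722309/6155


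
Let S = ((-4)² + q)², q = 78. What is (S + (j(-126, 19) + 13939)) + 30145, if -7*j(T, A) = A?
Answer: 370421/7 ≈ 52917.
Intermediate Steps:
j(T, A) = -A/7
S = 8836 (S = ((-4)² + 78)² = (16 + 78)² = 94² = 8836)
(S + (j(-126, 19) + 13939)) + 30145 = (8836 + (-⅐*19 + 13939)) + 30145 = (8836 + (-19/7 + 13939)) + 30145 = (8836 + 97554/7) + 30145 = 159406/7 + 30145 = 370421/7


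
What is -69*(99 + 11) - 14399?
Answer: -21989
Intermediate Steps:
-69*(99 + 11) - 14399 = -69*110 - 14399 = -7590 - 14399 = -21989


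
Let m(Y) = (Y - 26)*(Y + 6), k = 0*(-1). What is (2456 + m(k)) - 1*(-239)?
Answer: 2539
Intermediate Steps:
k = 0
m(Y) = (-26 + Y)*(6 + Y)
(2456 + m(k)) - 1*(-239) = (2456 + (-156 + 0² - 20*0)) - 1*(-239) = (2456 + (-156 + 0 + 0)) + 239 = (2456 - 156) + 239 = 2300 + 239 = 2539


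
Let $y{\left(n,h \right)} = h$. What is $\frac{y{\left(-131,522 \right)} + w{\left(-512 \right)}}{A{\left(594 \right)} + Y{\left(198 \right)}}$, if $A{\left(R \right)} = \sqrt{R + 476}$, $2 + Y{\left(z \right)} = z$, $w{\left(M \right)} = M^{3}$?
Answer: $- \frac{13153286188}{18673} + \frac{67108603 \sqrt{1070}}{18673} \approx -5.8684 \cdot 10^{5}$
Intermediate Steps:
$Y{\left(z \right)} = -2 + z$
$A{\left(R \right)} = \sqrt{476 + R}$
$\frac{y{\left(-131,522 \right)} + w{\left(-512 \right)}}{A{\left(594 \right)} + Y{\left(198 \right)}} = \frac{522 + \left(-512\right)^{3}}{\sqrt{476 + 594} + \left(-2 + 198\right)} = \frac{522 - 134217728}{\sqrt{1070} + 196} = - \frac{134217206}{196 + \sqrt{1070}}$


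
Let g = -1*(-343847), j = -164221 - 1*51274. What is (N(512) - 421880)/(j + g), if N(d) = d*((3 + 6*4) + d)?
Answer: -18239/16044 ≈ -1.1368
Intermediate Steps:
j = -215495 (j = -164221 - 51274 = -215495)
g = 343847
N(d) = d*(27 + d) (N(d) = d*((3 + 24) + d) = d*(27 + d))
(N(512) - 421880)/(j + g) = (512*(27 + 512) - 421880)/(-215495 + 343847) = (512*539 - 421880)/128352 = (275968 - 421880)*(1/128352) = -145912*1/128352 = -18239/16044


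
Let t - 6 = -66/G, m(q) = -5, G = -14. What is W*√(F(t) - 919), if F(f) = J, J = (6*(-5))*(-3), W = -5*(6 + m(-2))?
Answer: -5*I*√829 ≈ -143.96*I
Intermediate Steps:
t = 75/7 (t = 6 - 66/(-14) = 6 - 66*(-1/14) = 6 + 33/7 = 75/7 ≈ 10.714)
W = -5 (W = -5*(6 - 5) = -5*1 = -5)
J = 90 (J = -30*(-3) = 90)
F(f) = 90
W*√(F(t) - 919) = -5*√(90 - 919) = -5*I*√829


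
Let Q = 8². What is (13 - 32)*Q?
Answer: -1216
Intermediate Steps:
Q = 64
(13 - 32)*Q = (13 - 32)*64 = -19*64 = -1216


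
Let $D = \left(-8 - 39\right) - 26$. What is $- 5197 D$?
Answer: $379381$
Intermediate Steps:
$D = -73$ ($D = -47 - 26 = -73$)
$- 5197 D = \left(-5197\right) \left(-73\right) = 379381$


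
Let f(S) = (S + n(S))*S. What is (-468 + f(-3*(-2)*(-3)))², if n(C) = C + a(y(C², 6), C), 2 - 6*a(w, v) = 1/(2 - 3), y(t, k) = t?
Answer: 29241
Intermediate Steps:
a(w, v) = ½ (a(w, v) = ⅓ - 1/(6*(2 - 3)) = ⅓ - ⅙/(-1) = ⅓ - ⅙*(-1) = ⅓ + ⅙ = ½)
n(C) = ½ + C (n(C) = C + ½ = ½ + C)
f(S) = S*(½ + 2*S) (f(S) = (S + (½ + S))*S = (½ + 2*S)*S = S*(½ + 2*S))
(-468 + f(-3*(-2)*(-3)))² = (-468 + (-3*(-2)*(-3))*(1 + 4*(-3*(-2)*(-3)))/2)² = (-468 + (6*(-3))*(1 + 4*(6*(-3)))/2)² = (-468 + (½)*(-18)*(1 + 4*(-18)))² = (-468 + (½)*(-18)*(1 - 72))² = (-468 + (½)*(-18)*(-71))² = (-468 + 639)² = 171² = 29241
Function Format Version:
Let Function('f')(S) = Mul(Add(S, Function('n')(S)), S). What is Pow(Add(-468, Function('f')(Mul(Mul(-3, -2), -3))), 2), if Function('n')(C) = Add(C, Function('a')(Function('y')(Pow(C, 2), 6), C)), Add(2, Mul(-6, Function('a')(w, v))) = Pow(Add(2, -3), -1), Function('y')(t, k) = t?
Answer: 29241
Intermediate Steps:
Function('a')(w, v) = Rational(1, 2) (Function('a')(w, v) = Add(Rational(1, 3), Mul(Rational(-1, 6), Pow(Add(2, -3), -1))) = Add(Rational(1, 3), Mul(Rational(-1, 6), Pow(-1, -1))) = Add(Rational(1, 3), Mul(Rational(-1, 6), -1)) = Add(Rational(1, 3), Rational(1, 6)) = Rational(1, 2))
Function('n')(C) = Add(Rational(1, 2), C) (Function('n')(C) = Add(C, Rational(1, 2)) = Add(Rational(1, 2), C))
Function('f')(S) = Mul(S, Add(Rational(1, 2), Mul(2, S))) (Function('f')(S) = Mul(Add(S, Add(Rational(1, 2), S)), S) = Mul(Add(Rational(1, 2), Mul(2, S)), S) = Mul(S, Add(Rational(1, 2), Mul(2, S))))
Pow(Add(-468, Function('f')(Mul(Mul(-3, -2), -3))), 2) = Pow(Add(-468, Mul(Rational(1, 2), Mul(Mul(-3, -2), -3), Add(1, Mul(4, Mul(Mul(-3, -2), -3))))), 2) = Pow(Add(-468, Mul(Rational(1, 2), Mul(6, -3), Add(1, Mul(4, Mul(6, -3))))), 2) = Pow(Add(-468, Mul(Rational(1, 2), -18, Add(1, Mul(4, -18)))), 2) = Pow(Add(-468, Mul(Rational(1, 2), -18, Add(1, -72))), 2) = Pow(Add(-468, Mul(Rational(1, 2), -18, -71)), 2) = Pow(Add(-468, 639), 2) = Pow(171, 2) = 29241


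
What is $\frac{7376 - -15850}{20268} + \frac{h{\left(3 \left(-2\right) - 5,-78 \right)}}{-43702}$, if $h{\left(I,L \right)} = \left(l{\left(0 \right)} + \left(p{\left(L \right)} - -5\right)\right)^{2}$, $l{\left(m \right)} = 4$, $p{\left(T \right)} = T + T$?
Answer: $\frac{24043810}{36906339} \approx 0.65148$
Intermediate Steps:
$p{\left(T \right)} = 2 T$
$h{\left(I,L \right)} = \left(9 + 2 L\right)^{2}$ ($h{\left(I,L \right)} = \left(4 + \left(2 L - -5\right)\right)^{2} = \left(4 + \left(2 L + 5\right)\right)^{2} = \left(4 + \left(5 + 2 L\right)\right)^{2} = \left(9 + 2 L\right)^{2}$)
$\frac{7376 - -15850}{20268} + \frac{h{\left(3 \left(-2\right) - 5,-78 \right)}}{-43702} = \frac{7376 - -15850}{20268} + \frac{\left(9 + 2 \left(-78\right)\right)^{2}}{-43702} = \left(7376 + 15850\right) \frac{1}{20268} + \left(9 - 156\right)^{2} \left(- \frac{1}{43702}\right) = 23226 \cdot \frac{1}{20268} + \left(-147\right)^{2} \left(- \frac{1}{43702}\right) = \frac{3871}{3378} + 21609 \left(- \frac{1}{43702}\right) = \frac{3871}{3378} - \frac{21609}{43702} = \frac{24043810}{36906339}$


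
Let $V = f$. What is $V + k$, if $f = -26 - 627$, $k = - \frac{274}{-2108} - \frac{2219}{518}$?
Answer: $- \frac{12813842}{19499} \approx -657.15$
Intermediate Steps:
$k = - \frac{80995}{19499}$ ($k = \left(-274\right) \left(- \frac{1}{2108}\right) - \frac{317}{74} = \frac{137}{1054} - \frac{317}{74} = - \frac{80995}{19499} \approx -4.1538$)
$f = -653$ ($f = -26 - 627 = -653$)
$V = -653$
$V + k = -653 - \frac{80995}{19499} = - \frac{12813842}{19499}$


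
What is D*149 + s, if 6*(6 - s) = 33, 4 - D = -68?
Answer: 21457/2 ≈ 10729.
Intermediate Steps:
D = 72 (D = 4 - 1*(-68) = 4 + 68 = 72)
s = ½ (s = 6 - ⅙*33 = 6 - 11/2 = ½ ≈ 0.50000)
D*149 + s = 72*149 + ½ = 10728 + ½ = 21457/2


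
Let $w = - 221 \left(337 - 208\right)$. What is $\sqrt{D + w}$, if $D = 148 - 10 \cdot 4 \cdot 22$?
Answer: $171 i \approx 171.0 i$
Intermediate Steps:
$w = -28509$ ($w = \left(-221\right) 129 = -28509$)
$D = -732$ ($D = 148 - 880 = -732$)
$\sqrt{D + w} = \sqrt{-732 - 28509} = \sqrt{-29241} = 171 i$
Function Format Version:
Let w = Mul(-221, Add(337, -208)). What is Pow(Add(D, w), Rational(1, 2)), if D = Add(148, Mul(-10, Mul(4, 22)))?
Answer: Mul(171, I) ≈ Mul(171.00, I)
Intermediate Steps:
w = -28509 (w = Mul(-221, 129) = -28509)
D = -732 (D = Add(148, Mul(-10, 88)) = Add(148, -880) = -732)
Pow(Add(D, w), Rational(1, 2)) = Pow(Add(-732, -28509), Rational(1, 2)) = Pow(-29241, Rational(1, 2)) = Mul(171, I)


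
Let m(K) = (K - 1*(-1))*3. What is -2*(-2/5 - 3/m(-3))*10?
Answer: -2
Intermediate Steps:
m(K) = 3 + 3*K (m(K) = (K + 1)*3 = (1 + K)*3 = 3 + 3*K)
-2*(-2/5 - 3/m(-3))*10 = -2*(-2/5 - 3/(3 + 3*(-3)))*10 = -2*(-2*⅕ - 3/(3 - 9))*10 = -2*(-⅖ - 3/(-6))*10 = -2*(-⅖ - 3*(-⅙))*10 = -2*(-⅖ + ½)*10 = -2*⅒*10 = -⅕*10 = -2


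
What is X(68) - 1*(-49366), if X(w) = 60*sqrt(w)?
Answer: 49366 + 120*sqrt(17) ≈ 49861.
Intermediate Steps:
X(68) - 1*(-49366) = 60*sqrt(68) - 1*(-49366) = 60*(2*sqrt(17)) + 49366 = 120*sqrt(17) + 49366 = 49366 + 120*sqrt(17)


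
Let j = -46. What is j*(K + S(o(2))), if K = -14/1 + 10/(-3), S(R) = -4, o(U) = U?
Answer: 2944/3 ≈ 981.33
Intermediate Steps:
K = -52/3 (K = -14*1 + 10*(-1/3) = -14 - 10/3 = -52/3 ≈ -17.333)
j*(K + S(o(2))) = -46*(-52/3 - 4) = -46*(-64/3) = 2944/3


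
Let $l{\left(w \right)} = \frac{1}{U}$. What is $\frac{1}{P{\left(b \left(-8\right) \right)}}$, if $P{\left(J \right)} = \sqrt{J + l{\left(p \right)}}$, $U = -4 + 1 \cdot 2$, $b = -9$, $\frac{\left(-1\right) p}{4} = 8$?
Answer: $\frac{\sqrt{286}}{143} \approx 0.11826$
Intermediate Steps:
$p = -32$ ($p = \left(-4\right) 8 = -32$)
$U = -2$ ($U = -4 + 2 = -2$)
$l{\left(w \right)} = - \frac{1}{2}$ ($l{\left(w \right)} = \frac{1}{-2} = - \frac{1}{2}$)
$P{\left(J \right)} = \sqrt{- \frac{1}{2} + J}$ ($P{\left(J \right)} = \sqrt{J - \frac{1}{2}} = \sqrt{- \frac{1}{2} + J}$)
$\frac{1}{P{\left(b \left(-8\right) \right)}} = \frac{1}{\frac{1}{2} \sqrt{-2 + 4 \left(\left(-9\right) \left(-8\right)\right)}} = \frac{1}{\frac{1}{2} \sqrt{-2 + 4 \cdot 72}} = \frac{1}{\frac{1}{2} \sqrt{-2 + 288}} = \frac{1}{\frac{1}{2} \sqrt{286}} = \frac{\sqrt{286}}{143}$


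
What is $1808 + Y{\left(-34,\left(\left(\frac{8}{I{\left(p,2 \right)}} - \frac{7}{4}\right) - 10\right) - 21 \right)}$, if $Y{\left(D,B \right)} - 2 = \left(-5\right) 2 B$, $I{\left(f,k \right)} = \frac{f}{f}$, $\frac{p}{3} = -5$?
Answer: $\frac{4115}{2} \approx 2057.5$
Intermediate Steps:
$p = -15$ ($p = 3 \left(-5\right) = -15$)
$I{\left(f,k \right)} = 1$
$Y{\left(D,B \right)} = 2 - 10 B$ ($Y{\left(D,B \right)} = 2 + \left(-5\right) 2 B = 2 - 10 B$)
$1808 + Y{\left(-34,\left(\left(\frac{8}{I{\left(p,2 \right)}} - \frac{7}{4}\right) - 10\right) - 21 \right)} = 1808 - \left(-2 + 10 \left(\left(\left(\frac{8}{1} - \frac{7}{4}\right) - 10\right) - 21\right)\right) = 1808 - \left(-2 + 10 \left(\left(\left(8 \cdot 1 - \frac{7}{4}\right) - 10\right) - 21\right)\right) = 1808 - \left(-2 + 10 \left(\left(\left(8 - \frac{7}{4}\right) - 10\right) - 21\right)\right) = 1808 - \left(-2 + 10 \left(\left(\frac{25}{4} - 10\right) - 21\right)\right) = 1808 - \left(-2 + 10 \left(- \frac{15}{4} - 21\right)\right) = 1808 + \left(2 - - \frac{495}{2}\right) = 1808 + \left(2 + \frac{495}{2}\right) = 1808 + \frac{499}{2} = \frac{4115}{2}$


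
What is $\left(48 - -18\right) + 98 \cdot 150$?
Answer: $14766$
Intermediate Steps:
$\left(48 - -18\right) + 98 \cdot 150 = \left(48 + 18\right) + 14700 = 66 + 14700 = 14766$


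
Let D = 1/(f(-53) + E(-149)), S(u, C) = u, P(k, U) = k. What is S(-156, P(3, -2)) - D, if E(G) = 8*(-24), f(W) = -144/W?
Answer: -1564939/10032 ≈ -155.99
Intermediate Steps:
E(G) = -192
D = -53/10032 (D = 1/(-144/(-53) - 192) = 1/(-144*(-1/53) - 192) = 1/(144/53 - 192) = 1/(-10032/53) = -53/10032 ≈ -0.0052831)
S(-156, P(3, -2)) - D = -156 - 1*(-53/10032) = -156 + 53/10032 = -1564939/10032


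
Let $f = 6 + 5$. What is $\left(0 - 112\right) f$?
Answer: $-1232$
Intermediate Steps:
$f = 11$
$\left(0 - 112\right) f = \left(0 - 112\right) 11 = \left(-112\right) 11 = -1232$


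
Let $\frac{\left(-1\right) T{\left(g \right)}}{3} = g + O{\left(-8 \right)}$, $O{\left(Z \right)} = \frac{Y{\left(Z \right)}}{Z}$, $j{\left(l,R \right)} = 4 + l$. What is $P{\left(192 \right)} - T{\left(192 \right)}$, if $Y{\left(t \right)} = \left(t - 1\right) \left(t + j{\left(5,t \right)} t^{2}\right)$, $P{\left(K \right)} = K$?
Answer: $2685$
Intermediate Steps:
$Y{\left(t \right)} = \left(-1 + t\right) \left(t + 9 t^{2}\right)$ ($Y{\left(t \right)} = \left(t - 1\right) \left(t + \left(4 + 5\right) t^{2}\right) = \left(-1 + t\right) \left(t + 9 t^{2}\right)$)
$O{\left(Z \right)} = -1 - 8 Z + 9 Z^{2}$ ($O{\left(Z \right)} = \frac{Z \left(-1 - 8 Z + 9 Z^{2}\right)}{Z} = -1 - 8 Z + 9 Z^{2}$)
$T{\left(g \right)} = -1917 - 3 g$ ($T{\left(g \right)} = - 3 \left(g - \left(-63 - 576\right)\right) = - 3 \left(g + \left(-1 + 64 + 9 \cdot 64\right)\right) = - 3 \left(g + \left(-1 + 64 + 576\right)\right) = - 3 \left(g + 639\right) = - 3 \left(639 + g\right) = -1917 - 3 g$)
$P{\left(192 \right)} - T{\left(192 \right)} = 192 - \left(-1917 - 576\right) = 192 - -2493 = 192 + 2493 = 2685$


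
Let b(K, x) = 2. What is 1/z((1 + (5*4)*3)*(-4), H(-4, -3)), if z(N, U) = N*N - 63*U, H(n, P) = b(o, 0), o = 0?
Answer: 1/59410 ≈ 1.6832e-5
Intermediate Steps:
H(n, P) = 2
z(N, U) = N² - 63*U
1/z((1 + (5*4)*3)*(-4), H(-4, -3)) = 1/(((1 + (5*4)*3)*(-4))² - 63*2) = 1/(((1 + 20*3)*(-4))² - 126) = 1/(((1 + 60)*(-4))² - 126) = 1/((61*(-4))² - 126) = 1/((-244)² - 126) = 1/(59536 - 126) = 1/59410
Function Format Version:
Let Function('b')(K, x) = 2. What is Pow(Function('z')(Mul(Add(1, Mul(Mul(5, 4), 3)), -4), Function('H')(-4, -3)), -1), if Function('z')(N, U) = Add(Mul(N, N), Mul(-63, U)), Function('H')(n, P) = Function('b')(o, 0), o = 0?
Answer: Rational(1, 59410) ≈ 1.6832e-5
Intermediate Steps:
Function('H')(n, P) = 2
Function('z')(N, U) = Add(Pow(N, 2), Mul(-63, U))
Pow(Function('z')(Mul(Add(1, Mul(Mul(5, 4), 3)), -4), Function('H')(-4, -3)), -1) = Pow(Add(Pow(Mul(Add(1, Mul(Mul(5, 4), 3)), -4), 2), Mul(-63, 2)), -1) = Pow(Add(Pow(Mul(Add(1, Mul(20, 3)), -4), 2), -126), -1) = Pow(Add(Pow(Mul(Add(1, 60), -4), 2), -126), -1) = Pow(Add(Pow(Mul(61, -4), 2), -126), -1) = Pow(Add(Pow(-244, 2), -126), -1) = Pow(Add(59536, -126), -1) = Pow(59410, -1) = Rational(1, 59410)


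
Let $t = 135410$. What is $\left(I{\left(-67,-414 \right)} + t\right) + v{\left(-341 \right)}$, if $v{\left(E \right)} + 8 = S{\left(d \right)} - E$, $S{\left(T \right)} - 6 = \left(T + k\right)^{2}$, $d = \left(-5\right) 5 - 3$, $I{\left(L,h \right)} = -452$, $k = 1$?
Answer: $136026$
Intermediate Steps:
$d = -28$ ($d = -25 - 3 = -28$)
$S{\left(T \right)} = 6 + \left(1 + T\right)^{2}$ ($S{\left(T \right)} = 6 + \left(T + 1\right)^{2} = 6 + \left(1 + T\right)^{2}$)
$v{\left(E \right)} = 727 - E$ ($v{\left(E \right)} = -8 - \left(-6 + E - \left(1 - 28\right)^{2}\right) = -8 - \left(-6 - 729 + E\right) = -8 - \left(-735 + E\right) = 727 - E$)
$\left(I{\left(-67,-414 \right)} + t\right) + v{\left(-341 \right)} = \left(-452 + 135410\right) + \left(727 - -341\right) = 134958 + \left(727 + 341\right) = 134958 + 1068 = 136026$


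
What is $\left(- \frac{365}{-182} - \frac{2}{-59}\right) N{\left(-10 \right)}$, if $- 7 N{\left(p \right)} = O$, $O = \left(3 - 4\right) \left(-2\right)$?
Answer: $- \frac{21899}{37583} \approx -0.58268$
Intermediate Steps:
$O = 2$ ($O = \left(-1\right) \left(-2\right) = 2$)
$N{\left(p \right)} = - \frac{2}{7}$ ($N{\left(p \right)} = \left(- \frac{1}{7}\right) 2 = - \frac{2}{7}$)
$\left(- \frac{365}{-182} - \frac{2}{-59}\right) N{\left(-10 \right)} = \left(- \frac{365}{-182} - \frac{2}{-59}\right) \left(- \frac{2}{7}\right) = \left(\left(-365\right) \left(- \frac{1}{182}\right) - - \frac{2}{59}\right) \left(- \frac{2}{7}\right) = \left(\frac{365}{182} + \frac{2}{59}\right) \left(- \frac{2}{7}\right) = \frac{21899}{10738} \left(- \frac{2}{7}\right) = - \frac{21899}{37583}$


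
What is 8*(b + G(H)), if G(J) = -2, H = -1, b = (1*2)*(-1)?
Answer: -32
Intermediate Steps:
b = -2 (b = 2*(-1) = -2)
8*(b + G(H)) = 8*(-2 - 2) = 8*(-4) = -32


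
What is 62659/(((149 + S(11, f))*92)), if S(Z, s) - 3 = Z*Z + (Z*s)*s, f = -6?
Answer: 62659/61548 ≈ 1.0181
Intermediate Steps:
S(Z, s) = 3 + Z**2 + Z*s**2 (S(Z, s) = 3 + (Z*Z + (Z*s)*s) = 3 + (Z**2 + Z*s**2) = 3 + Z**2 + Z*s**2)
62659/(((149 + S(11, f))*92)) = 62659/(((149 + (3 + 11**2 + 11*(-6)**2))*92)) = 62659/(((149 + (3 + 121 + 11*36))*92)) = 62659/(((149 + (3 + 121 + 396))*92)) = 62659/(((149 + 520)*92)) = 62659/((669*92)) = 62659/61548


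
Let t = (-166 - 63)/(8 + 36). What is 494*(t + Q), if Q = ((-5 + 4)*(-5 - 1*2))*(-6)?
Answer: -513019/22 ≈ -23319.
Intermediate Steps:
t = -229/44 ≈ -5.2045
Q = -42 (Q = -(-5 - 2)*(-6) = -1*(-7)*(-6) = 7*(-6) = -42)
494*(t + Q) = 494*(-229/44 - 42) = 494*(-2077/44) = -513019/22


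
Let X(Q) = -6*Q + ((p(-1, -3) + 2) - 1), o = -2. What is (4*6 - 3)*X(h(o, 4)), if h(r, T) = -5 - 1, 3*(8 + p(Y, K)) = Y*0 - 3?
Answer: 588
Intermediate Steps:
p(Y, K) = -9 (p(Y, K) = -8 + (Y*0 - 3)/3 = -8 + (0 - 3)/3 = -8 + (⅓)*(-3) = -8 - 1 = -9)
h(r, T) = -6
X(Q) = -8 - 6*Q (X(Q) = -6*Q + ((-9 + 2) - 1) = -6*Q + (-7 - 1) = -6*Q - 8 = -8 - 6*Q)
(4*6 - 3)*X(h(o, 4)) = (4*6 - 3)*(-8 - 6*(-6)) = (24 - 3)*(-8 + 36) = 21*28 = 588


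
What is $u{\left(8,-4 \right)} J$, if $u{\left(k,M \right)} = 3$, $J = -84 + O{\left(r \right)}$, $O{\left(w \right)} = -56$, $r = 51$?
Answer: $-420$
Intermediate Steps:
$J = -140$ ($J = -84 - 56 = -140$)
$u{\left(8,-4 \right)} J = 3 \left(-140\right) = -420$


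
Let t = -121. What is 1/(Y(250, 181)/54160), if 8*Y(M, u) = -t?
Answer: 433280/121 ≈ 3580.8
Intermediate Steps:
Y(M, u) = 121/8 (Y(M, u) = (-1*(-121))/8 = (1/8)*121 = 121/8)
1/(Y(250, 181)/54160) = 1/((121/8)/54160) = 1/((121/8)*(1/54160)) = 1/(121/433280) = 433280/121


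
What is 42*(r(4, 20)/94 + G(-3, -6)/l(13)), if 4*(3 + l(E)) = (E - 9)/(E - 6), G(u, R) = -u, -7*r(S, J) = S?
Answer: -20847/470 ≈ -44.355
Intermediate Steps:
r(S, J) = -S/7
l(E) = -3 + (-9 + E)/(4*(-6 + E)) (l(E) = -3 + ((E - 9)/(E - 6))/4 = -3 + ((-9 + E)/(-6 + E))/4 = -3 + (-9 + E)/(4*(-6 + E)))
42*(r(4, 20)/94 + G(-3, -6)/l(13)) = 42*(-⅐*4/94 + (-1*(-3))/(((63 - 11*13)/(4*(-6 + 13))))) = 42*(-4/7*1/94 + 3/(((¼)*(63 - 143)/7))) = 42*(-2/329 + 3/(((¼)*(⅐)*(-80)))) = 42*(-2/329 + 3/(-20/7)) = 42*(-2/329 + 3*(-7/20)) = 42*(-2/329 - 21/20) = 42*(-6949/6580) = -20847/470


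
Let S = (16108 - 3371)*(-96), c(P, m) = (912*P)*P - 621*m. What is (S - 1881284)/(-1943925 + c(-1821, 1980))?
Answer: -3104036/3021055887 ≈ -0.0010275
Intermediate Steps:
c(P, m) = -621*m + 912*P² (c(P, m) = 912*P² - 621*m = -621*m + 912*P²)
S = -1222752 (S = 12737*(-96) = -1222752)
(S - 1881284)/(-1943925 + c(-1821, 1980)) = (-1222752 - 1881284)/(-1943925 + (-621*1980 + 912*(-1821)²)) = -3104036/(-1943925 + (-1229580 + 912*3316041)) = -3104036/(-1943925 + (-1229580 + 3024229392)) = -3104036/(-1943925 + 3022999812) = -3104036/3021055887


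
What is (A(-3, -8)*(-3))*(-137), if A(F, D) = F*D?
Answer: 9864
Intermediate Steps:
A(F, D) = D*F
(A(-3, -8)*(-3))*(-137) = (-8*(-3)*(-3))*(-137) = (24*(-3))*(-137) = -72*(-137) = 9864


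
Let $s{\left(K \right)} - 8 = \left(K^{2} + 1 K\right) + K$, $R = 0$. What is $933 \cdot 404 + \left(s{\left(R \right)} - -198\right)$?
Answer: $377138$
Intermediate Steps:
$s{\left(K \right)} = 8 + K^{2} + 2 K$ ($s{\left(K \right)} = 8 + \left(\left(K^{2} + 1 K\right) + K\right) = 8 + \left(\left(K^{2} + K\right) + K\right) = 8 + \left(\left(K + K^{2}\right) + K\right) = 8 + \left(K^{2} + 2 K\right) = 8 + K^{2} + 2 K$)
$933 \cdot 404 + \left(s{\left(R \right)} - -198\right) = 933 \cdot 404 + \left(\left(8 + 0^{2} + 2 \cdot 0\right) - -198\right) = 376932 + \left(\left(8 + 0 + 0\right) + 198\right) = 376932 + \left(8 + 198\right) = 376932 + 206 = 377138$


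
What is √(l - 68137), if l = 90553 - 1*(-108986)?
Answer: √131402 ≈ 362.49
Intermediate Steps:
l = 199539 (l = 90553 + 108986 = 199539)
√(l - 68137) = √(199539 - 68137) = √131402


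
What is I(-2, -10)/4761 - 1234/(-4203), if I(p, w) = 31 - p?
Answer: 668197/2223387 ≈ 0.30053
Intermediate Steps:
I(-2, -10)/4761 - 1234/(-4203) = (31 - 1*(-2))/4761 - 1234/(-4203) = (31 + 2)*(1/4761) - 1234*(-1/4203) = 33*(1/4761) + 1234/4203 = 11/1587 + 1234/4203 = 668197/2223387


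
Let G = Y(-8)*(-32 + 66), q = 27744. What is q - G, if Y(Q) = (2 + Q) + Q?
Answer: 28220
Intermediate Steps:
Y(Q) = 2 + 2*Q
G = -476 (G = (2 + 2*(-8))*(-32 + 66) = (2 - 16)*34 = -14*34 = -476)
q - G = 27744 - 1*(-476) = 27744 + 476 = 28220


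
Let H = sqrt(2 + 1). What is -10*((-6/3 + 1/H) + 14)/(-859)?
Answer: 120/859 + 10*sqrt(3)/2577 ≈ 0.14642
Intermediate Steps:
H = sqrt(3) ≈ 1.7320
-10*((-6/3 + 1/H) + 14)/(-859) = -10*((-6/3 + 1/sqrt(3)) + 14)/(-859) = -10*((-6*1/3 + 1*(sqrt(3)/3)) + 14)*(-1/859) = -10*((-2 + sqrt(3)/3) + 14)*(-1/859) = -10*(12 + sqrt(3)/3)*(-1/859) = (-120 - 10*sqrt(3)/3)*(-1/859) = 120/859 + 10*sqrt(3)/2577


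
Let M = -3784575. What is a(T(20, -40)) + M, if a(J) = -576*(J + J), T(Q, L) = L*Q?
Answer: -2862975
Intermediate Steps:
a(J) = -1152*J
a(T(20, -40)) + M = -(-46080)*20 - 3784575 = -1152*(-800) - 3784575 = 921600 - 3784575 = -2862975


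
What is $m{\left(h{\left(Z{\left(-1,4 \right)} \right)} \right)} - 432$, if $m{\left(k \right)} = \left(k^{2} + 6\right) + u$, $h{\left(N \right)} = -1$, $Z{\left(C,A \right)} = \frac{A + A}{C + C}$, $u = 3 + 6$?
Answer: $-416$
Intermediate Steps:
$u = 9$
$Z{\left(C,A \right)} = \frac{A}{C}$ ($Z{\left(C,A \right)} = \frac{2 A}{2 C} = 2 A \frac{1}{2 C} = \frac{A}{C}$)
$m{\left(k \right)} = 15 + k^{2}$ ($m{\left(k \right)} = \left(k^{2} + 6\right) + 9 = \left(6 + k^{2}\right) + 9 = 15 + k^{2}$)
$m{\left(h{\left(Z{\left(-1,4 \right)} \right)} \right)} - 432 = \left(15 + \left(-1\right)^{2}\right) - 432 = \left(15 + 1\right) - 432 = 16 - 432 = -416$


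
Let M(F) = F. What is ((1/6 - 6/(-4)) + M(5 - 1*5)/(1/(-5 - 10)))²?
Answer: 25/9 ≈ 2.7778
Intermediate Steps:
((1/6 - 6/(-4)) + M(5 - 1*5)/(1/(-5 - 10)))² = ((1/6 - 6/(-4)) + (5 - 1*5)/(1/(-5 - 10)))² = ((1*(⅙) - 6*(-¼)) + (5 - 5)/(1/(-15)))² = ((⅙ + 3/2) + 0/(-1/15))² = (5/3 + 0*(-15))² = (5/3 + 0)² = (5/3)² = 25/9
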